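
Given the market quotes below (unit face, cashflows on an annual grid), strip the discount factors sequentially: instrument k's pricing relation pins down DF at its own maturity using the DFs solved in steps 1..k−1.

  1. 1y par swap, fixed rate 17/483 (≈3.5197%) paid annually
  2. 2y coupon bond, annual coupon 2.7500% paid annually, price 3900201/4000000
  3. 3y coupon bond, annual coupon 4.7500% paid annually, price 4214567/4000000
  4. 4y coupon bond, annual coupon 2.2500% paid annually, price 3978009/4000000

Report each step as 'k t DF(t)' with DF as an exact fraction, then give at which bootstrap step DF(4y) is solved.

step 1 [1y] swap r/1=17/483: DF=(1 − 17/483·(0))/(1+17/483) = 483/500 ≈ 0.966000
step 2 [2y] bond c/1=11/400: DF=(3900201/4000000 − 11/400·(0.966000))/(1+11/400) = 9231/10000 ≈ 0.923100
step 3 [3y] bond c/1=19/400: DF=(4214567/4000000 − 19/400·(0.966000+0.923100))/(1+19/400) = 4601/5000 ≈ 0.920200
step 4 [4y] bond c/1=9/400: DF=(3978009/4000000 − 9/400·(0.966000+0.923100+0.920200))/(1+9/400) = 2277/2500 ≈ 0.910800

1 1 483/500
2 2 9231/10000
3 3 4601/5000
4 4 2277/2500
DF(4y) is solved at step 4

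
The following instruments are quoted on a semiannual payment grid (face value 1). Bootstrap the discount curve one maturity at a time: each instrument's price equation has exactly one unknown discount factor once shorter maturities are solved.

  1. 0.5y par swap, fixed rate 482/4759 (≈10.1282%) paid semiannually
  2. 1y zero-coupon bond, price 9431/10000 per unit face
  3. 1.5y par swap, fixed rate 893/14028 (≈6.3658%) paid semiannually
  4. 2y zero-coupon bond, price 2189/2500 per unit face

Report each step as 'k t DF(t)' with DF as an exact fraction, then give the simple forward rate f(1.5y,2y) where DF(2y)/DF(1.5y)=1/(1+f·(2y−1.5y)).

step 1 [0.5y] swap r/2=241/4759: DF=(1 − 241/4759·(0))/(1+241/4759) = 4759/5000 ≈ 0.951800
step 2 [1y] zero: DF = P = 9431/10000 ≈ 0.943100
step 3 [1.5y] swap r/2=893/28056: DF=(1 − 893/28056·(0.951800+0.943100))/(1+893/28056) = 9107/10000 ≈ 0.910700
step 4 [2y] zero: DF = P = 2189/2500 ≈ 0.875600

1 1/2 4759/5000
2 1 9431/10000
3 3/2 9107/10000
4 2 2189/2500
f(1.5y,2y) = ((9107/10000)/(2189/2500) − 1)/(1/2) = 351/4378 ≈ 8.0174%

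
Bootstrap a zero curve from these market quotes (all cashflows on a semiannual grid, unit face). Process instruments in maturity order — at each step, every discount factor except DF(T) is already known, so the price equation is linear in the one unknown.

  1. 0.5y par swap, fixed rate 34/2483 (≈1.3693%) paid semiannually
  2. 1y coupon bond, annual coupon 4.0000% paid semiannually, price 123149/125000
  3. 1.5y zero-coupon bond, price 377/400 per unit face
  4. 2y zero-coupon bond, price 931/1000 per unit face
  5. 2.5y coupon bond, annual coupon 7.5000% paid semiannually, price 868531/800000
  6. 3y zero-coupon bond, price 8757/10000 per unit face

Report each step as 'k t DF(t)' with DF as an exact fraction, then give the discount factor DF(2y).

1 1/2 2483/2500
2 1 1183/1250
3 3/2 377/400
4 2 931/1000
5 5/2 4543/5000
6 3 8757/10000
DF(2y) = 931/1000 ≈ 0.931000

step 1 [0.5y] swap r/2=17/2483: DF=(1 − 17/2483·(0))/(1+17/2483) = 2483/2500 ≈ 0.993200
step 2 [1y] bond c/2=1/50: DF=(123149/125000 − 1/50·(0.993200))/(1+1/50) = 1183/1250 ≈ 0.946400
step 3 [1.5y] zero: DF = P = 377/400 ≈ 0.942500
step 4 [2y] zero: DF = P = 931/1000 ≈ 0.931000
step 5 [2.5y] bond c/2=3/80: DF=(868531/800000 − 3/80·(0.993200+0.946400+0.942500+0.931000))/(1+3/80) = 4543/5000 ≈ 0.908600
step 6 [3y] zero: DF = P = 8757/10000 ≈ 0.875700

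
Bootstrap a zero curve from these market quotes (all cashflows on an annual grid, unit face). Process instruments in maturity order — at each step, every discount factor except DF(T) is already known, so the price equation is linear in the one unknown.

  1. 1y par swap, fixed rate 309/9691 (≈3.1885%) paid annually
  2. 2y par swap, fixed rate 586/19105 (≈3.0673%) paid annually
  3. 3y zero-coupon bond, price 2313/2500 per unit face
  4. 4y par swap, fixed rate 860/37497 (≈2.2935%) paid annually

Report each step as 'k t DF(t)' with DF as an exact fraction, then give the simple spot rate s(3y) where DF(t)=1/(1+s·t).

1 1 9691/10000
2 2 4707/5000
3 3 2313/2500
4 4 457/500
s(3y) = (1/(2313/2500) − 1)/(3) = 187/6939 ≈ 2.6949%

step 1 [1y] swap r/1=309/9691: DF=(1 − 309/9691·(0))/(1+309/9691) = 9691/10000 ≈ 0.969100
step 2 [2y] swap r/1=586/19105: DF=(1 − 586/19105·(0.969100))/(1+586/19105) = 4707/5000 ≈ 0.941400
step 3 [3y] zero: DF = P = 2313/2500 ≈ 0.925200
step 4 [4y] swap r/1=860/37497: DF=(1 − 860/37497·(0.969100+0.941400+0.925200))/(1+860/37497) = 457/500 ≈ 0.914000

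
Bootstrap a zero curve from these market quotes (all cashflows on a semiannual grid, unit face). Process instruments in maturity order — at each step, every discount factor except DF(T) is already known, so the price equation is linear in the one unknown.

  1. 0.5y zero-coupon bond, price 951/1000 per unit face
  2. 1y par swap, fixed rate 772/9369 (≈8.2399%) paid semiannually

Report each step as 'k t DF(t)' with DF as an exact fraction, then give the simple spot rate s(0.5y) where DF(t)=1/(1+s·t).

1 1/2 951/1000
2 1 2307/2500
s(0.5y) = (1/(951/1000) − 1)/(1/2) = 98/951 ≈ 10.3049%

step 1 [0.5y] zero: DF = P = 951/1000 ≈ 0.951000
step 2 [1y] swap r/2=386/9369: DF=(1 − 386/9369·(0.951000))/(1+386/9369) = 2307/2500 ≈ 0.922800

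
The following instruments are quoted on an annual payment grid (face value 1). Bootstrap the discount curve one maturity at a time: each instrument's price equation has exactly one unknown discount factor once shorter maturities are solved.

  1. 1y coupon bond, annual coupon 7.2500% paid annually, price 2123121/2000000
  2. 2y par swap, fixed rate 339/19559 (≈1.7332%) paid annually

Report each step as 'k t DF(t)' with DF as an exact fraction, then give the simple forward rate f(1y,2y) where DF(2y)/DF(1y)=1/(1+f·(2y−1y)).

step 1 [1y] bond c/1=29/400: DF=(2123121/2000000 − 29/400·(0))/(1+29/400) = 4949/5000 ≈ 0.989800
step 2 [2y] swap r/1=339/19559: DF=(1 − 339/19559·(0.989800))/(1+339/19559) = 9661/10000 ≈ 0.966100

1 1 4949/5000
2 2 9661/10000
f(1y,2y) = ((4949/5000)/(9661/10000) − 1)/(1) = 237/9661 ≈ 2.4532%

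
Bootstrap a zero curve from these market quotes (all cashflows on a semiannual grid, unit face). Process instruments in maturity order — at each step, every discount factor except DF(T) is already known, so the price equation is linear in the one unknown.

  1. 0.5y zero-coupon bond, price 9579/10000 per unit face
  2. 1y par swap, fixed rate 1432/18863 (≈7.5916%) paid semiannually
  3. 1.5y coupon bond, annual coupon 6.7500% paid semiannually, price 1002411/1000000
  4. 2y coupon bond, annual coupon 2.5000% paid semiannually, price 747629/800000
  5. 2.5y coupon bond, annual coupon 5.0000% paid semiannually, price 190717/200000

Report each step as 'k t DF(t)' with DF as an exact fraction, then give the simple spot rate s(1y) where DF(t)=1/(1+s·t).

1 1/2 9579/10000
2 1 2321/2500
3 3/2 9081/10000
4 2 1777/2000
5 5/2 1681/2000
s(1y) = (1/(2321/2500) − 1)/(1) = 179/2321 ≈ 7.7122%

step 1 [0.5y] zero: DF = P = 9579/10000 ≈ 0.957900
step 2 [1y] swap r/2=716/18863: DF=(1 − 716/18863·(0.957900))/(1+716/18863) = 2321/2500 ≈ 0.928400
step 3 [1.5y] bond c/2=27/800: DF=(1002411/1000000 − 27/800·(0.957900+0.928400))/(1+27/800) = 9081/10000 ≈ 0.908100
step 4 [2y] bond c/2=1/80: DF=(747629/800000 − 1/80·(0.957900+0.928400+0.908100))/(1+1/80) = 1777/2000 ≈ 0.888500
step 5 [2.5y] bond c/2=1/40: DF=(190717/200000 − 1/40·(0.957900+0.928400+0.908100+0.888500))/(1+1/40) = 1681/2000 ≈ 0.840500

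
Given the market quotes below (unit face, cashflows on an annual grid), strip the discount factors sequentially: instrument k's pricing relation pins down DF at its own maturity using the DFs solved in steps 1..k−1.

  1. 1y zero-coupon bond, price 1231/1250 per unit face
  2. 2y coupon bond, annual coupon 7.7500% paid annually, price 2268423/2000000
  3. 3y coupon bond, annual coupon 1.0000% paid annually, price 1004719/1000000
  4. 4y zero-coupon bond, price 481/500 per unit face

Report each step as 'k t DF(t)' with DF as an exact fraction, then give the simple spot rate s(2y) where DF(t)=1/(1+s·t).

step 1 [1y] zero: DF = P = 1231/1250 ≈ 0.984800
step 2 [2y] bond c/1=31/400: DF=(2268423/2000000 − 31/400·(0.984800))/(1+31/400) = 4909/5000 ≈ 0.981800
step 3 [3y] bond c/1=1/100: DF=(1004719/1000000 − 1/100·(0.984800+0.981800))/(1+1/100) = 9753/10000 ≈ 0.975300
step 4 [4y] zero: DF = P = 481/500 ≈ 0.962000

1 1 1231/1250
2 2 4909/5000
3 3 9753/10000
4 4 481/500
s(2y) = (1/(4909/5000) − 1)/(2) = 91/9818 ≈ 0.9269%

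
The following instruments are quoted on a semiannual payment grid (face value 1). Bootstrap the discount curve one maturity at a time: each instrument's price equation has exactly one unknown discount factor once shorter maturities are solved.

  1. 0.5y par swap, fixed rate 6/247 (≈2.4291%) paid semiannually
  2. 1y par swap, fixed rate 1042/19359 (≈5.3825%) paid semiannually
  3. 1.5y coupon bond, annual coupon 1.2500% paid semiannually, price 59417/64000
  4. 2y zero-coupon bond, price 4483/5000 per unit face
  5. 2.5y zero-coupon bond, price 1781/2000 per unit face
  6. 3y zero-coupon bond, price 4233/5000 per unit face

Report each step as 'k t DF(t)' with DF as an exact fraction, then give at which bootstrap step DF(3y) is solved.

step 1 [0.5y] swap r/2=3/247: DF=(1 − 3/247·(0))/(1+3/247) = 247/250 ≈ 0.988000
step 2 [1y] swap r/2=521/19359: DF=(1 − 521/19359·(0.988000))/(1+521/19359) = 9479/10000 ≈ 0.947900
step 3 [1.5y] bond c/2=1/160: DF=(59417/64000 − 1/160·(0.988000+0.947900))/(1+1/160) = 4553/5000 ≈ 0.910600
step 4 [2y] zero: DF = P = 4483/5000 ≈ 0.896600
step 5 [2.5y] zero: DF = P = 1781/2000 ≈ 0.890500
step 6 [3y] zero: DF = P = 4233/5000 ≈ 0.846600

1 1/2 247/250
2 1 9479/10000
3 3/2 4553/5000
4 2 4483/5000
5 5/2 1781/2000
6 3 4233/5000
DF(3y) is solved at step 6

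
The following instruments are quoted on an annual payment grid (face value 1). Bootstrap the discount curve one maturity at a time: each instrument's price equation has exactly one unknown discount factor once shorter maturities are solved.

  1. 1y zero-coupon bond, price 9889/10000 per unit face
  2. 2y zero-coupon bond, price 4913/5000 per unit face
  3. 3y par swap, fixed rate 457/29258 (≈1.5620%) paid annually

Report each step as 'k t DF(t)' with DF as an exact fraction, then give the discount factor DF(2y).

1 1 9889/10000
2 2 4913/5000
3 3 9543/10000
DF(2y) = 4913/5000 ≈ 0.982600

step 1 [1y] zero: DF = P = 9889/10000 ≈ 0.988900
step 2 [2y] zero: DF = P = 4913/5000 ≈ 0.982600
step 3 [3y] swap r/1=457/29258: DF=(1 − 457/29258·(0.988900+0.982600))/(1+457/29258) = 9543/10000 ≈ 0.954300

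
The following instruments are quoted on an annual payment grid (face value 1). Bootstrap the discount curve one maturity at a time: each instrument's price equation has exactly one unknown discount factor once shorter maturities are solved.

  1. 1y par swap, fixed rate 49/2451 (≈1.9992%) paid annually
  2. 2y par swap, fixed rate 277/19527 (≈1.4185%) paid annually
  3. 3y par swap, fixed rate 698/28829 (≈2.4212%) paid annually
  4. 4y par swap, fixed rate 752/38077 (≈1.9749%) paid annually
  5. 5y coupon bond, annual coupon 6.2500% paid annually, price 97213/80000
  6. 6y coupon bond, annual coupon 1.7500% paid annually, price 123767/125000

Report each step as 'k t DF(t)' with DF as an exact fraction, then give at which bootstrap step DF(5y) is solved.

1 1 2451/2500
2 2 9723/10000
3 3 4651/5000
4 4 578/625
5 5 9197/10000
6 6 4459/5000
DF(5y) is solved at step 5

step 1 [1y] swap r/1=49/2451: DF=(1 − 49/2451·(0))/(1+49/2451) = 2451/2500 ≈ 0.980400
step 2 [2y] swap r/1=277/19527: DF=(1 − 277/19527·(0.980400))/(1+277/19527) = 9723/10000 ≈ 0.972300
step 3 [3y] swap r/1=698/28829: DF=(1 − 698/28829·(0.980400+0.972300))/(1+698/28829) = 4651/5000 ≈ 0.930200
step 4 [4y] swap r/1=752/38077: DF=(1 − 752/38077·(0.980400+0.972300+0.930200))/(1+752/38077) = 578/625 ≈ 0.924800
step 5 [5y] bond c/1=1/16: DF=(97213/80000 − 1/16·(0.980400+0.972300+0.930200+0.924800))/(1+1/16) = 9197/10000 ≈ 0.919700
step 6 [6y] bond c/1=7/400: DF=(123767/125000 − 7/400·(0.980400+0.972300+0.930200+0.924800+0.919700))/(1+7/400) = 4459/5000 ≈ 0.891800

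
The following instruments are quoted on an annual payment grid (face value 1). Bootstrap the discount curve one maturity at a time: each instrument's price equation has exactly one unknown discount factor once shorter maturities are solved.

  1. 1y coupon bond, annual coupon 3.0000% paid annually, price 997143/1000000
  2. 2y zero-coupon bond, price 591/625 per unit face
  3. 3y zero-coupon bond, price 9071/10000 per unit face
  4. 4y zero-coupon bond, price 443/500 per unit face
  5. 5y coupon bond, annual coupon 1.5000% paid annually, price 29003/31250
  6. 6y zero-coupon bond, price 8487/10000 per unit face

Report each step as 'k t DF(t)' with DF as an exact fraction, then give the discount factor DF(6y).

step 1 [1y] bond c/1=3/100: DF=(997143/1000000 − 3/100·(0))/(1+3/100) = 9681/10000 ≈ 0.968100
step 2 [2y] zero: DF = P = 591/625 ≈ 0.945600
step 3 [3y] zero: DF = P = 9071/10000 ≈ 0.907100
step 4 [4y] zero: DF = P = 443/500 ≈ 0.886000
step 5 [5y] bond c/1=3/200: DF=(29003/31250 − 3/200·(0.968100+0.945600+0.907100+0.886000))/(1+3/200) = 2149/2500 ≈ 0.859600
step 6 [6y] zero: DF = P = 8487/10000 ≈ 0.848700

1 1 9681/10000
2 2 591/625
3 3 9071/10000
4 4 443/500
5 5 2149/2500
6 6 8487/10000
DF(6y) = 8487/10000 ≈ 0.848700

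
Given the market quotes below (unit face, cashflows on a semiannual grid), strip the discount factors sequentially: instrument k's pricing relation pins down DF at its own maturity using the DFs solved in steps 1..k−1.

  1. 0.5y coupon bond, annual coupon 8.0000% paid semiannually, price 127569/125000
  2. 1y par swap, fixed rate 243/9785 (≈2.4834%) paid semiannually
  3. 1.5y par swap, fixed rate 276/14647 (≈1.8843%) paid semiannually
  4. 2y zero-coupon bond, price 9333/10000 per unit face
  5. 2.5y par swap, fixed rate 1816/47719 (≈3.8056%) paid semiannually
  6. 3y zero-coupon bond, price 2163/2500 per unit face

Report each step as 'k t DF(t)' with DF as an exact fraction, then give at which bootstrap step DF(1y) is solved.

step 1 [0.5y] bond c/2=1/25: DF=(127569/125000 − 1/25·(0))/(1+1/25) = 9813/10000 ≈ 0.981300
step 2 [1y] swap r/2=243/19570: DF=(1 − 243/19570·(0.981300))/(1+243/19570) = 9757/10000 ≈ 0.975700
step 3 [1.5y] swap r/2=138/14647: DF=(1 − 138/14647·(0.981300+0.975700))/(1+138/14647) = 2431/2500 ≈ 0.972400
step 4 [2y] zero: DF = P = 9333/10000 ≈ 0.933300
step 5 [2.5y] swap r/2=908/47719: DF=(1 − 908/47719·(0.981300+0.975700+0.972400+0.933300))/(1+908/47719) = 2273/2500 ≈ 0.909200
step 6 [3y] zero: DF = P = 2163/2500 ≈ 0.865200

1 1/2 9813/10000
2 1 9757/10000
3 3/2 2431/2500
4 2 9333/10000
5 5/2 2273/2500
6 3 2163/2500
DF(1y) is solved at step 2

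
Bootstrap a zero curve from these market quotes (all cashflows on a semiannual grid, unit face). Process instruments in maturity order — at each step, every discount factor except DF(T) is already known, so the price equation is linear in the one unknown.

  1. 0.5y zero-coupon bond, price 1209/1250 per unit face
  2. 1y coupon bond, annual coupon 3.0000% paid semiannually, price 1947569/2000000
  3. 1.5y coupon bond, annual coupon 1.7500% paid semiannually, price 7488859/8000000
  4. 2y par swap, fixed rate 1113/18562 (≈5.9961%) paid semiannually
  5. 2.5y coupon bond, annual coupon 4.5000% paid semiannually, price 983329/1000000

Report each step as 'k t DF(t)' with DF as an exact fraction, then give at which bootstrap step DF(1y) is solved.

step 1 [0.5y] zero: DF = P = 1209/1250 ≈ 0.967200
step 2 [1y] bond c/2=3/200: DF=(1947569/2000000 − 3/200·(0.967200))/(1+3/200) = 9451/10000 ≈ 0.945100
step 3 [1.5y] bond c/2=7/800: DF=(7488859/8000000 − 7/800·(0.967200+0.945100))/(1+7/800) = 4557/5000 ≈ 0.911400
step 4 [2y] swap r/2=1113/37124: DF=(1 − 1113/37124·(0.967200+0.945100+0.911400))/(1+1113/37124) = 8887/10000 ≈ 0.888700
step 5 [2.5y] bond c/2=9/400: DF=(983329/1000000 − 9/400·(0.967200+0.945100+0.911400+0.888700))/(1+9/400) = 22/25 ≈ 0.880000

1 1/2 1209/1250
2 1 9451/10000
3 3/2 4557/5000
4 2 8887/10000
5 5/2 22/25
DF(1y) is solved at step 2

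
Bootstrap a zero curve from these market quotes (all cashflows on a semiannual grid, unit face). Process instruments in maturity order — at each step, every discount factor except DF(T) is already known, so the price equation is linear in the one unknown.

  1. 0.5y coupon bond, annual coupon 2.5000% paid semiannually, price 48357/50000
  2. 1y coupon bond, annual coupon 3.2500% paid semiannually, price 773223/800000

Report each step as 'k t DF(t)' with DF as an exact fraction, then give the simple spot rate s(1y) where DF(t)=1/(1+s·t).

step 1 [0.5y] bond c/2=1/80: DF=(48357/50000 − 1/80·(0))/(1+1/80) = 597/625 ≈ 0.955200
step 2 [1y] bond c/2=13/800: DF=(773223/800000 − 13/800·(0.955200))/(1+13/800) = 4679/5000 ≈ 0.935800

1 1/2 597/625
2 1 4679/5000
s(1y) = (1/(4679/5000) − 1)/(1) = 321/4679 ≈ 6.8604%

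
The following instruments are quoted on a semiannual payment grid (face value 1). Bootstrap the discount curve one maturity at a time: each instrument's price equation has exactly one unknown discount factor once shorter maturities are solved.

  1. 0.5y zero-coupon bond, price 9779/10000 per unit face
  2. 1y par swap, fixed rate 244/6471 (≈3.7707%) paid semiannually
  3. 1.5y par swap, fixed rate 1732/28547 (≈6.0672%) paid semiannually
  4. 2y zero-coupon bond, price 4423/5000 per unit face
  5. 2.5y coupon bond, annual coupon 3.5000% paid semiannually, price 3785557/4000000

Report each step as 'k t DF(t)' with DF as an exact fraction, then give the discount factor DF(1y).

1 1/2 9779/10000
2 1 4817/5000
3 3/2 4567/5000
4 2 4423/5000
5 5/2 4329/5000
DF(1y) = 4817/5000 ≈ 0.963400

step 1 [0.5y] zero: DF = P = 9779/10000 ≈ 0.977900
step 2 [1y] swap r/2=122/6471: DF=(1 − 122/6471·(0.977900))/(1+122/6471) = 4817/5000 ≈ 0.963400
step 3 [1.5y] swap r/2=866/28547: DF=(1 − 866/28547·(0.977900+0.963400))/(1+866/28547) = 4567/5000 ≈ 0.913400
step 4 [2y] zero: DF = P = 4423/5000 ≈ 0.884600
step 5 [2.5y] bond c/2=7/400: DF=(3785557/4000000 − 7/400·(0.977900+0.963400+0.913400+0.884600))/(1+7/400) = 4329/5000 ≈ 0.865800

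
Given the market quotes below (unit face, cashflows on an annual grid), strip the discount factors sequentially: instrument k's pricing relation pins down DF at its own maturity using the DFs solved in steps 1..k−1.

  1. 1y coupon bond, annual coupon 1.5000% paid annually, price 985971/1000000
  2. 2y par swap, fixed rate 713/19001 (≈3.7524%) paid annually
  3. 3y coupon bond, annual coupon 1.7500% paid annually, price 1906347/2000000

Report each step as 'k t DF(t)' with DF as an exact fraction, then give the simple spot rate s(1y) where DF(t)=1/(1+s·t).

1 1 4857/5000
2 2 9287/10000
3 3 9041/10000
s(1y) = (1/(4857/5000) − 1)/(1) = 143/4857 ≈ 2.9442%

step 1 [1y] bond c/1=3/200: DF=(985971/1000000 − 3/200·(0))/(1+3/200) = 4857/5000 ≈ 0.971400
step 2 [2y] swap r/1=713/19001: DF=(1 − 713/19001·(0.971400))/(1+713/19001) = 9287/10000 ≈ 0.928700
step 3 [3y] bond c/1=7/400: DF=(1906347/2000000 − 7/400·(0.971400+0.928700))/(1+7/400) = 9041/10000 ≈ 0.904100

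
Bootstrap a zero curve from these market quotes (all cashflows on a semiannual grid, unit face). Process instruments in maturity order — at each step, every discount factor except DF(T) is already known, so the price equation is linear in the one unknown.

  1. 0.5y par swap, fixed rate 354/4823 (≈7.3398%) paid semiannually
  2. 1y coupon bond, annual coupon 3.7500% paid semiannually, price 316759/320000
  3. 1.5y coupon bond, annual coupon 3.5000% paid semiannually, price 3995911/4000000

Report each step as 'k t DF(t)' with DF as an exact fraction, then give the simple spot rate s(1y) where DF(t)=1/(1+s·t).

1 1/2 4823/5000
2 1 9539/10000
3 3/2 593/625
s(1y) = (1/(9539/10000) − 1)/(1) = 461/9539 ≈ 4.8328%

step 1 [0.5y] swap r/2=177/4823: DF=(1 − 177/4823·(0))/(1+177/4823) = 4823/5000 ≈ 0.964600
step 2 [1y] bond c/2=3/160: DF=(316759/320000 − 3/160·(0.964600))/(1+3/160) = 9539/10000 ≈ 0.953900
step 3 [1.5y] bond c/2=7/400: DF=(3995911/4000000 − 7/400·(0.964600+0.953900))/(1+7/400) = 593/625 ≈ 0.948800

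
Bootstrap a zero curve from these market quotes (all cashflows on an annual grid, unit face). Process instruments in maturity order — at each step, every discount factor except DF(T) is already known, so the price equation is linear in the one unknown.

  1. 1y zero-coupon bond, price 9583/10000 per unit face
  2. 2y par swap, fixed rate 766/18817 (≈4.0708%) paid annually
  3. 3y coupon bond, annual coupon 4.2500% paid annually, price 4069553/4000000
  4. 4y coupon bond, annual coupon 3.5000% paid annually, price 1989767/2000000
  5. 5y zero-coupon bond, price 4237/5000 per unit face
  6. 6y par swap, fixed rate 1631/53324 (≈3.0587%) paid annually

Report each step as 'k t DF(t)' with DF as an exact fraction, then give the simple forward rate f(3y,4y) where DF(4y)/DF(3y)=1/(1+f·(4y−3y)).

step 1 [1y] zero: DF = P = 9583/10000 ≈ 0.958300
step 2 [2y] swap r/1=766/18817: DF=(1 − 766/18817·(0.958300))/(1+766/18817) = 4617/5000 ≈ 0.923400
step 3 [3y] bond c/1=17/400: DF=(4069553/4000000 − 17/400·(0.958300+0.923400))/(1+17/400) = 562/625 ≈ 0.899200
step 4 [4y] bond c/1=7/200: DF=(1989767/2000000 − 7/200·(0.958300+0.923400+0.899200))/(1+7/200) = 542/625 ≈ 0.867200
step 5 [5y] zero: DF = P = 4237/5000 ≈ 0.847400
step 6 [6y] swap r/1=1631/53324: DF=(1 − 1631/53324·(0.958300+0.923400+0.899200+0.867200+0.847400))/(1+1631/53324) = 8369/10000 ≈ 0.836900

1 1 9583/10000
2 2 4617/5000
3 3 562/625
4 4 542/625
5 5 4237/5000
6 6 8369/10000
f(3y,4y) = ((562/625)/(542/625) − 1)/(1) = 10/271 ≈ 3.6900%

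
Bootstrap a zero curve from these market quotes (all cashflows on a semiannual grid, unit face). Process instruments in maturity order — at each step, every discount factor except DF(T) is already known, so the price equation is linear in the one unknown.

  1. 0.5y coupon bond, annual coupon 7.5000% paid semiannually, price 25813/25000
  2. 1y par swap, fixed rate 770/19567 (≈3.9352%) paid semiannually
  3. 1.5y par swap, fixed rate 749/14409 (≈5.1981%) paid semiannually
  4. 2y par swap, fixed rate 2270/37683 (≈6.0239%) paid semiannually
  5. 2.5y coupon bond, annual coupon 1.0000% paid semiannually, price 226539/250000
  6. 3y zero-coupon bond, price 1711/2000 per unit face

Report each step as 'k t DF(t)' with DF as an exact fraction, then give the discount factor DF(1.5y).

step 1 [0.5y] bond c/2=3/80: DF=(25813/25000 − 3/80·(0))/(1+3/80) = 622/625 ≈ 0.995200
step 2 [1y] swap r/2=385/19567: DF=(1 − 385/19567·(0.995200))/(1+385/19567) = 1923/2000 ≈ 0.961500
step 3 [1.5y] swap r/2=749/28818: DF=(1 − 749/28818·(0.995200+0.961500))/(1+749/28818) = 9251/10000 ≈ 0.925100
step 4 [2y] swap r/2=1135/37683: DF=(1 − 1135/37683·(0.995200+0.961500+0.925100))/(1+1135/37683) = 1773/2000 ≈ 0.886500
step 5 [2.5y] bond c/2=1/200: DF=(226539/250000 − 1/200·(0.995200+0.961500+0.925100+0.886500))/(1+1/200) = 8829/10000 ≈ 0.882900
step 6 [3y] zero: DF = P = 1711/2000 ≈ 0.855500

1 1/2 622/625
2 1 1923/2000
3 3/2 9251/10000
4 2 1773/2000
5 5/2 8829/10000
6 3 1711/2000
DF(1.5y) = 9251/10000 ≈ 0.925100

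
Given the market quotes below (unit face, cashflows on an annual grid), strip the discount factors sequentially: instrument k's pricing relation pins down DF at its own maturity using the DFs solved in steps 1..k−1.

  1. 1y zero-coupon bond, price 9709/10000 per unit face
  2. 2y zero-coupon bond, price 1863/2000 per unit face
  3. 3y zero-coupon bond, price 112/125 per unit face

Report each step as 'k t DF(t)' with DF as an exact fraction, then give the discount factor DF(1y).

step 1 [1y] zero: DF = P = 9709/10000 ≈ 0.970900
step 2 [2y] zero: DF = P = 1863/2000 ≈ 0.931500
step 3 [3y] zero: DF = P = 112/125 ≈ 0.896000

1 1 9709/10000
2 2 1863/2000
3 3 112/125
DF(1y) = 9709/10000 ≈ 0.970900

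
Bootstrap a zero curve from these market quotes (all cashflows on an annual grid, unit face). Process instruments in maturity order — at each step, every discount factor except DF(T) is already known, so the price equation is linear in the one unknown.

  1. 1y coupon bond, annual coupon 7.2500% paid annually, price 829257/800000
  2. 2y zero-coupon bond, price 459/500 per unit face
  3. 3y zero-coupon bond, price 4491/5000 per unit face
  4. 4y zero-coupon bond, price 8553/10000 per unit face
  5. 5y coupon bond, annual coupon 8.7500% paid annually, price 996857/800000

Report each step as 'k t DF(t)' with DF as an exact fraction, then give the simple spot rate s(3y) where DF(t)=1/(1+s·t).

1 1 1933/2000
2 2 459/500
3 3 4491/5000
4 4 8553/10000
5 5 8531/10000
s(3y) = (1/(4491/5000) − 1)/(3) = 509/13473 ≈ 3.7779%

step 1 [1y] bond c/1=29/400: DF=(829257/800000 − 29/400·(0))/(1+29/400) = 1933/2000 ≈ 0.966500
step 2 [2y] zero: DF = P = 459/500 ≈ 0.918000
step 3 [3y] zero: DF = P = 4491/5000 ≈ 0.898200
step 4 [4y] zero: DF = P = 8553/10000 ≈ 0.855300
step 5 [5y] bond c/1=7/80: DF=(996857/800000 − 7/80·(0.966500+0.918000+0.898200+0.855300))/(1+7/80) = 8531/10000 ≈ 0.853100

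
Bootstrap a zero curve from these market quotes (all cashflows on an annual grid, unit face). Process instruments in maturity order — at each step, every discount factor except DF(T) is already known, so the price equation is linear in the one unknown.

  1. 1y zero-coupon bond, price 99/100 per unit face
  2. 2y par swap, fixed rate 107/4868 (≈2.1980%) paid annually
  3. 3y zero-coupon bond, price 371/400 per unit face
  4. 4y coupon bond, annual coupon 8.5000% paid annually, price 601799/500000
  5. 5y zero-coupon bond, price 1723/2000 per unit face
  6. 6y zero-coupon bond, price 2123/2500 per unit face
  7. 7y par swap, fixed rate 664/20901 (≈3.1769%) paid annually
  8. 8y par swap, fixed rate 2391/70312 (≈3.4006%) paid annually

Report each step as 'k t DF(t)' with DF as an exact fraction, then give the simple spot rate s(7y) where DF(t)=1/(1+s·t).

1 1 99/100
2 2 2393/2500
3 3 371/400
4 4 8841/10000
5 5 1723/2000
6 6 2123/2500
7 7 1001/1250
8 8 7609/10000
s(7y) = (1/(1001/1250) − 1)/(7) = 249/7007 ≈ 3.5536%

step 1 [1y] zero: DF = P = 99/100 ≈ 0.990000
step 2 [2y] swap r/1=107/4868: DF=(1 − 107/4868·(0.990000))/(1+107/4868) = 2393/2500 ≈ 0.957200
step 3 [3y] zero: DF = P = 371/400 ≈ 0.927500
step 4 [4y] bond c/1=17/200: DF=(601799/500000 − 17/200·(0.990000+0.957200+0.927500))/(1+17/200) = 8841/10000 ≈ 0.884100
step 5 [5y] zero: DF = P = 1723/2000 ≈ 0.861500
step 6 [6y] zero: DF = P = 2123/2500 ≈ 0.849200
step 7 [7y] swap r/1=664/20901: DF=(1 − 664/20901·(0.990000+0.957200+0.927500+0.884100+0.861500+0.849200))/(1+664/20901) = 1001/1250 ≈ 0.800800
step 8 [8y] swap r/1=2391/70312: DF=(1 − 2391/70312·(0.990000+0.957200+0.927500+0.884100+0.861500+0.849200+0.800800))/(1+2391/70312) = 7609/10000 ≈ 0.760900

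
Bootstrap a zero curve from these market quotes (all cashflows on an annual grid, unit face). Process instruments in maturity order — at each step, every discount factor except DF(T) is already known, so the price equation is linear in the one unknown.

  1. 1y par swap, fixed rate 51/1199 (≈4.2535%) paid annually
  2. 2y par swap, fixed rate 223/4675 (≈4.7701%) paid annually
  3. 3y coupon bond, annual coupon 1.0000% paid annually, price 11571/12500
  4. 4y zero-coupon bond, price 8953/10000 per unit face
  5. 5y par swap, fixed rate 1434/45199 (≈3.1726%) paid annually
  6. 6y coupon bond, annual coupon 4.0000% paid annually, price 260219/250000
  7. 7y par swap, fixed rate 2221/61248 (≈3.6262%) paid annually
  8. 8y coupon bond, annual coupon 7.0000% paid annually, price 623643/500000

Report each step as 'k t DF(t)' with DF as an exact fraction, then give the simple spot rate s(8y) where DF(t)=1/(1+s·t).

1 1 1199/1250
2 2 2277/2500
3 3 449/500
4 4 8953/10000
5 5 4283/5000
6 6 827/1000
7 7 7779/10000
8 8 153/200
s(8y) = (1/(153/200) − 1)/(8) = 47/1224 ≈ 3.8399%

step 1 [1y] swap r/1=51/1199: DF=(1 − 51/1199·(0))/(1+51/1199) = 1199/1250 ≈ 0.959200
step 2 [2y] swap r/1=223/4675: DF=(1 − 223/4675·(0.959200))/(1+223/4675) = 2277/2500 ≈ 0.910800
step 3 [3y] bond c/1=1/100: DF=(11571/12500 − 1/100·(0.959200+0.910800))/(1+1/100) = 449/500 ≈ 0.898000
step 4 [4y] zero: DF = P = 8953/10000 ≈ 0.895300
step 5 [5y] swap r/1=1434/45199: DF=(1 − 1434/45199·(0.959200+0.910800+0.898000+0.895300))/(1+1434/45199) = 4283/5000 ≈ 0.856600
step 6 [6y] bond c/1=1/25: DF=(260219/250000 − 1/25·(0.959200+0.910800+0.898000+0.895300+0.856600))/(1+1/25) = 827/1000 ≈ 0.827000
step 7 [7y] swap r/1=2221/61248: DF=(1 − 2221/61248·(0.959200+0.910800+0.898000+0.895300+0.856600+0.827000))/(1+2221/61248) = 7779/10000 ≈ 0.777900
step 8 [8y] bond c/1=7/100: DF=(623643/500000 − 7/100·(0.959200+0.910800+0.898000+0.895300+0.856600+0.827000+0.777900))/(1+7/100) = 153/200 ≈ 0.765000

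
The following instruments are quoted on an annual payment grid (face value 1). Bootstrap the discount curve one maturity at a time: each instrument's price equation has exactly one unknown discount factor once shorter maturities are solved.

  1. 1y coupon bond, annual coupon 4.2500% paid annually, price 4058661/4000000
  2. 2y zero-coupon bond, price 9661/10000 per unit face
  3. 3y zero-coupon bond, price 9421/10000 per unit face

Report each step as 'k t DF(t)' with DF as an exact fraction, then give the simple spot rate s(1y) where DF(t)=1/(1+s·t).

step 1 [1y] bond c/1=17/400: DF=(4058661/4000000 − 17/400·(0))/(1+17/400) = 9733/10000 ≈ 0.973300
step 2 [2y] zero: DF = P = 9661/10000 ≈ 0.966100
step 3 [3y] zero: DF = P = 9421/10000 ≈ 0.942100

1 1 9733/10000
2 2 9661/10000
3 3 9421/10000
s(1y) = (1/(9733/10000) − 1)/(1) = 267/9733 ≈ 2.7432%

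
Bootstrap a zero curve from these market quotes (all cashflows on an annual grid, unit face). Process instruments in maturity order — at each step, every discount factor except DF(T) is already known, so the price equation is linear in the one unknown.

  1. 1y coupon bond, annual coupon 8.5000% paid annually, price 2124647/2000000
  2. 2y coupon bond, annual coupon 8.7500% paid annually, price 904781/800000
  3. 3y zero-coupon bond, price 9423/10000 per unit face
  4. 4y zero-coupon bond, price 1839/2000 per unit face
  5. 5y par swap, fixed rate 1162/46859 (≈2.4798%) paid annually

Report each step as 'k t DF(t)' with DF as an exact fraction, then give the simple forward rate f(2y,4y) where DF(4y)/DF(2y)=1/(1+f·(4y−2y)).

step 1 [1y] bond c/1=17/200: DF=(2124647/2000000 − 17/200·(0))/(1+17/200) = 9791/10000 ≈ 0.979100
step 2 [2y] bond c/1=7/80: DF=(904781/800000 − 7/80·(0.979100))/(1+7/80) = 2403/2500 ≈ 0.961200
step 3 [3y] zero: DF = P = 9423/10000 ≈ 0.942300
step 4 [4y] zero: DF = P = 1839/2000 ≈ 0.919500
step 5 [5y] swap r/1=1162/46859: DF=(1 − 1162/46859·(0.979100+0.961200+0.942300+0.919500))/(1+1162/46859) = 4419/5000 ≈ 0.883800

1 1 9791/10000
2 2 2403/2500
3 3 9423/10000
4 4 1839/2000
5 5 4419/5000
f(2y,4y) = ((2403/2500)/(1839/2000) − 1)/(2) = 139/6130 ≈ 2.2675%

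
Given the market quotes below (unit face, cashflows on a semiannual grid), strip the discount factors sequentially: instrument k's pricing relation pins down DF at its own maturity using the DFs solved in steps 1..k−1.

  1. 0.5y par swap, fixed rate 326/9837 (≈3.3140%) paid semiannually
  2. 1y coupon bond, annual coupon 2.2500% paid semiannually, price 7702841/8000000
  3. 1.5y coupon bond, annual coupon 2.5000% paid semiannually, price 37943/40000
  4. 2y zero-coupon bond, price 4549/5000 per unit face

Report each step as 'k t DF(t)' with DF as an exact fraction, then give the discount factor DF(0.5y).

1 1/2 9837/10000
2 1 2353/2500
3 3/2 9131/10000
4 2 4549/5000
DF(0.5y) = 9837/10000 ≈ 0.983700

step 1 [0.5y] swap r/2=163/9837: DF=(1 − 163/9837·(0))/(1+163/9837) = 9837/10000 ≈ 0.983700
step 2 [1y] bond c/2=9/800: DF=(7702841/8000000 − 9/800·(0.983700))/(1+9/800) = 2353/2500 ≈ 0.941200
step 3 [1.5y] bond c/2=1/80: DF=(37943/40000 − 1/80·(0.983700+0.941200))/(1+1/80) = 9131/10000 ≈ 0.913100
step 4 [2y] zero: DF = P = 4549/5000 ≈ 0.909800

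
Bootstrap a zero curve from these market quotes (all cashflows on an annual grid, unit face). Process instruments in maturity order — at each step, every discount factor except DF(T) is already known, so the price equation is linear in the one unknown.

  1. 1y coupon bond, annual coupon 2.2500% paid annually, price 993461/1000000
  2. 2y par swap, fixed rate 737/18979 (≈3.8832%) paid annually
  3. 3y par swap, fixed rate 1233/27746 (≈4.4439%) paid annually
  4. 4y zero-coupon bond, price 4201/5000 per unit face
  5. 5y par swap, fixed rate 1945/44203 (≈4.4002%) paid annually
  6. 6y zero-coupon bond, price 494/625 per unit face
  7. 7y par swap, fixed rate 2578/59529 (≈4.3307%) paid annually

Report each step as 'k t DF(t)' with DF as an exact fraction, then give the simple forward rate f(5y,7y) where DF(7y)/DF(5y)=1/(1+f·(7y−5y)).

1 1 2429/2500
2 2 9263/10000
3 3 8767/10000
4 4 4201/5000
5 5 1611/2000
6 6 494/625
7 7 3711/5000
f(5y,7y) = ((1611/2000)/(3711/5000) − 1)/(2) = 211/4948 ≈ 4.2643%

step 1 [1y] bond c/1=9/400: DF=(993461/1000000 − 9/400·(0))/(1+9/400) = 2429/2500 ≈ 0.971600
step 2 [2y] swap r/1=737/18979: DF=(1 − 737/18979·(0.971600))/(1+737/18979) = 9263/10000 ≈ 0.926300
step 3 [3y] swap r/1=1233/27746: DF=(1 − 1233/27746·(0.971600+0.926300))/(1+1233/27746) = 8767/10000 ≈ 0.876700
step 4 [4y] zero: DF = P = 4201/5000 ≈ 0.840200
step 5 [5y] swap r/1=1945/44203: DF=(1 − 1945/44203·(0.971600+0.926300+0.876700+0.840200))/(1+1945/44203) = 1611/2000 ≈ 0.805500
step 6 [6y] zero: DF = P = 494/625 ≈ 0.790400
step 7 [7y] swap r/1=2578/59529: DF=(1 − 2578/59529·(0.971600+0.926300+0.876700+0.840200+0.805500+0.790400))/(1+2578/59529) = 3711/5000 ≈ 0.742200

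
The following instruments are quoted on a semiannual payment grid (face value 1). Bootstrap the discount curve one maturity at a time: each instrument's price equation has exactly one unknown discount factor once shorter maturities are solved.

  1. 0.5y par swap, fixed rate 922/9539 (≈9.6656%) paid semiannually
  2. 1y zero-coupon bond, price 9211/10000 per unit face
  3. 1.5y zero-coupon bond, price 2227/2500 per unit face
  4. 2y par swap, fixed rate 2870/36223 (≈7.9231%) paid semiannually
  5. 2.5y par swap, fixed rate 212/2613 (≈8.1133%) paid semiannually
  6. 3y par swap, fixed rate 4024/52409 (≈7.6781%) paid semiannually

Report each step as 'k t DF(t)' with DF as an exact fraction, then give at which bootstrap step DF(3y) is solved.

1 1/2 9539/10000
2 1 9211/10000
3 3/2 2227/2500
4 2 1713/2000
5 5/2 4099/5000
6 3 1997/2500
DF(3y) is solved at step 6

step 1 [0.5y] swap r/2=461/9539: DF=(1 − 461/9539·(0))/(1+461/9539) = 9539/10000 ≈ 0.953900
step 2 [1y] zero: DF = P = 9211/10000 ≈ 0.921100
step 3 [1.5y] zero: DF = P = 2227/2500 ≈ 0.890800
step 4 [2y] swap r/2=1435/36223: DF=(1 − 1435/36223·(0.953900+0.921100+0.890800))/(1+1435/36223) = 1713/2000 ≈ 0.856500
step 5 [2.5y] swap r/2=106/2613: DF=(1 − 106/2613·(0.953900+0.921100+0.890800+0.856500))/(1+106/2613) = 4099/5000 ≈ 0.819800
step 6 [3y] swap r/2=2012/52409: DF=(1 − 2012/52409·(0.953900+0.921100+0.890800+0.856500+0.819800))/(1+2012/52409) = 1997/2500 ≈ 0.798800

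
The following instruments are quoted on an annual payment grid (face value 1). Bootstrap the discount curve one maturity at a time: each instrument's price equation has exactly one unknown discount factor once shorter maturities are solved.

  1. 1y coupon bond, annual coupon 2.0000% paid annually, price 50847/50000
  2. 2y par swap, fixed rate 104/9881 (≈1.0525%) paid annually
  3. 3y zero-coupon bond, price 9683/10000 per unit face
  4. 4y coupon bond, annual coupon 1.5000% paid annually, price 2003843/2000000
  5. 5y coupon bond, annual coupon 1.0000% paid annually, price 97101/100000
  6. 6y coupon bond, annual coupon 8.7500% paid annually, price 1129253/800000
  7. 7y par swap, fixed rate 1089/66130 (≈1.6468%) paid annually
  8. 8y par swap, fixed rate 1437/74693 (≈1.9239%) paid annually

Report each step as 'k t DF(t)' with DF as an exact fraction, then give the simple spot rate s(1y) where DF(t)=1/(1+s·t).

step 1 [1y] bond c/1=1/50: DF=(50847/50000 − 1/50·(0))/(1+1/50) = 997/1000 ≈ 0.997000
step 2 [2y] swap r/1=104/9881: DF=(1 − 104/9881·(0.997000))/(1+104/9881) = 612/625 ≈ 0.979200
step 3 [3y] zero: DF = P = 9683/10000 ≈ 0.968300
step 4 [4y] bond c/1=3/200: DF=(2003843/2000000 − 3/200·(0.997000+0.979200+0.968300))/(1+3/200) = 2359/2500 ≈ 0.943600
step 5 [5y] bond c/1=1/100: DF=(97101/100000 − 1/100·(0.997000+0.979200+0.968300+0.943600))/(1+1/100) = 9229/10000 ≈ 0.922900
step 6 [6y] bond c/1=7/80: DF=(1129253/800000 − 7/80·(0.997000+0.979200+0.968300+0.943600+0.922900))/(1+7/80) = 9109/10000 ≈ 0.910900
step 7 [7y] swap r/1=1089/66130: DF=(1 − 1089/66130·(0.997000+0.979200+0.968300+0.943600+0.922900+0.910900))/(1+1089/66130) = 8911/10000 ≈ 0.891100
step 8 [8y] swap r/1=1437/74693: DF=(1 − 1437/74693·(0.997000+0.979200+0.968300+0.943600+0.922900+0.910900+0.891100))/(1+1437/74693) = 8563/10000 ≈ 0.856300

1 1 997/1000
2 2 612/625
3 3 9683/10000
4 4 2359/2500
5 5 9229/10000
6 6 9109/10000
7 7 8911/10000
8 8 8563/10000
s(1y) = (1/(997/1000) − 1)/(1) = 3/997 ≈ 0.3009%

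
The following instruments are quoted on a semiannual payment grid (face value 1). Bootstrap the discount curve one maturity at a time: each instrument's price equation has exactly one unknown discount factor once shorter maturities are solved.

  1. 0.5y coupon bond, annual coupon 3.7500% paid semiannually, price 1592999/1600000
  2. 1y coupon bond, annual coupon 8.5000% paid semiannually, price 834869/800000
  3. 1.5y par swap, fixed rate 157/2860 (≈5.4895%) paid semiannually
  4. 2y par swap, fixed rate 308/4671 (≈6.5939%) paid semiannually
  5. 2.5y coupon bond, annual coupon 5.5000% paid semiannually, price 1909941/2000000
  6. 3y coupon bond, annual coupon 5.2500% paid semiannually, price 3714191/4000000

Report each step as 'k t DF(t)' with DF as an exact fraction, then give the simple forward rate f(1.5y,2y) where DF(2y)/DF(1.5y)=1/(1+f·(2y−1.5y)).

1 1/2 9773/10000
2 1 2403/2500
3 3/2 1843/2000
4 2 548/625
5 5/2 4147/5000
6 3 197/250
f(1.5y,2y) = ((1843/2000)/(548/625) − 1)/(1/2) = 447/4384 ≈ 10.1962%

step 1 [0.5y] bond c/2=3/160: DF=(1592999/1600000 − 3/160·(0))/(1+3/160) = 9773/10000 ≈ 0.977300
step 2 [1y] bond c/2=17/400: DF=(834869/800000 − 17/400·(0.977300))/(1+17/400) = 2403/2500 ≈ 0.961200
step 3 [1.5y] swap r/2=157/5720: DF=(1 − 157/5720·(0.977300+0.961200))/(1+157/5720) = 1843/2000 ≈ 0.921500
step 4 [2y] swap r/2=154/4671: DF=(1 − 154/4671·(0.977300+0.961200+0.921500))/(1+154/4671) = 548/625 ≈ 0.876800
step 5 [2.5y] bond c/2=11/400: DF=(1909941/2000000 − 11/400·(0.977300+0.961200+0.921500+0.876800))/(1+11/400) = 4147/5000 ≈ 0.829400
step 6 [3y] bond c/2=21/800: DF=(3714191/4000000 − 21/800·(0.977300+0.961200+0.921500+0.876800+0.829400))/(1+21/800) = 197/250 ≈ 0.788000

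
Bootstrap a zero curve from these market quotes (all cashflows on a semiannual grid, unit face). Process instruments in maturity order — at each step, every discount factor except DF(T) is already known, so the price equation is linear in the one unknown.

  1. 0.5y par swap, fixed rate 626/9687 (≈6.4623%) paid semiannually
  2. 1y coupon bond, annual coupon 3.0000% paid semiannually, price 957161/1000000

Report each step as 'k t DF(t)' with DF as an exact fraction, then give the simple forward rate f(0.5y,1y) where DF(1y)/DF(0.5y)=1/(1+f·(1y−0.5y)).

step 1 [0.5y] swap r/2=313/9687: DF=(1 − 313/9687·(0))/(1+313/9687) = 9687/10000 ≈ 0.968700
step 2 [1y] bond c/2=3/200: DF=(957161/1000000 − 3/200·(0.968700))/(1+3/200) = 9287/10000 ≈ 0.928700

1 1/2 9687/10000
2 1 9287/10000
f(0.5y,1y) = ((9687/10000)/(9287/10000) − 1)/(1/2) = 800/9287 ≈ 8.6142%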